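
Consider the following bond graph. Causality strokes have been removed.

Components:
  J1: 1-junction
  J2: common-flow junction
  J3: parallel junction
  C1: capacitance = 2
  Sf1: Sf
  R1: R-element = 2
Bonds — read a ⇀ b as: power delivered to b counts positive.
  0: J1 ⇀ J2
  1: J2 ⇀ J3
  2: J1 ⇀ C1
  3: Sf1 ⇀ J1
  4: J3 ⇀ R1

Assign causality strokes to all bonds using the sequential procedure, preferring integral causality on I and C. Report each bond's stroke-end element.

bond 3 stroke→Sf1  (Sf1 (Sf) sets flow on bond)
bond 0 stroke→J1  (1-jn J1 has f-setter on 3)
bond 2 stroke→J1  (common-f at J1 fixed by 3)
bond 1 stroke→J2  (J2 flow already set via bond 0)
bond 4 stroke→J3  (J3: last free bond brings effort in)

β0 →J1
β1 →J2
β2 →J1
β3 →Sf1
β4 →J3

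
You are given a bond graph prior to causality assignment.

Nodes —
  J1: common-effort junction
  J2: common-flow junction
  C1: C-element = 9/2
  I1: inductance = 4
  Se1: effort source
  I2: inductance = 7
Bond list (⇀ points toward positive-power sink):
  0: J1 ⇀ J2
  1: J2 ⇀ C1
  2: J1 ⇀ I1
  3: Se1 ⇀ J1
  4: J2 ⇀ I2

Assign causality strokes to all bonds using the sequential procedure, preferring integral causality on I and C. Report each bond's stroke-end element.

#3 stroke at J1  (Se1: effort source, stroke at far end)
#0 stroke at J2  (J1: bond 3 brought effort, rest push out)
#2 stroke at I1  (common-e at J1 fixed by 3)
#1 stroke at J2  (C1 outputs effort q/C1)
#4 stroke at I2  (only one flow-in slot at J2)

#0 stroke at J2
#1 stroke at J2
#2 stroke at I1
#3 stroke at J1
#4 stroke at I2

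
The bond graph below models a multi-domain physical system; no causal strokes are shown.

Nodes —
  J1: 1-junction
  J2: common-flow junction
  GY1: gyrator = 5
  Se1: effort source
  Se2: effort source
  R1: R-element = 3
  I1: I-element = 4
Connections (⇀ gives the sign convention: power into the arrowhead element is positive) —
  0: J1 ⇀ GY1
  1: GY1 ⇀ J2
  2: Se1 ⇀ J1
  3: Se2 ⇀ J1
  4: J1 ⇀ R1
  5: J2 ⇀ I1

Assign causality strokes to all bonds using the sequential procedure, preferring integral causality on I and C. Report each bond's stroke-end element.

bond 0 stroke→J1
bond 1 stroke→J2
bond 2 stroke→J1
bond 3 stroke→J1
bond 4 stroke→R1
bond 5 stroke→I1

bond 2 stroke→J1  (source Se1 imposes e)
bond 3 stroke→J1  (Se2 (Se) sets effort on bond)
bond 5 stroke→I1  (I1 integral (f out))
bond 1 stroke→J2  (common-f at J2 fixed by 5)
bond 0 stroke→J1  (GY1: gyrator matches bond 1)
bond 4 stroke→R1  (only one flow-in slot at J1)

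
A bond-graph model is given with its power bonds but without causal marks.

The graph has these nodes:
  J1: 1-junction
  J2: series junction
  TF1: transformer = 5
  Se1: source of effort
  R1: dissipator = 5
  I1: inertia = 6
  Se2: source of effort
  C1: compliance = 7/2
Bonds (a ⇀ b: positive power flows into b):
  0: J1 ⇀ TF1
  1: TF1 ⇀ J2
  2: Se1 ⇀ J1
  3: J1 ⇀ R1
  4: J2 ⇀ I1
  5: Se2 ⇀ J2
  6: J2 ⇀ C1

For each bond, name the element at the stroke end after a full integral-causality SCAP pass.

#2 stroke→J1  (Se1 fixes effort; stroke away)
#5 stroke→J2  (Se2 fixes effort; stroke away)
#4 stroke→I1  (I1 outputs flow p/I1)
#1 stroke→J2  (J2: bond 4 brought flow, rest push out)
#6 stroke→J2  (J2: bond 4 brought flow, rest push out)
#0 stroke→TF1  (TF TF1: opposite of bond 1)
#3 stroke→J1  (1-jn J1 has f-setter on 0)

#0 |TF1
#1 |J2
#2 |J1
#3 |J1
#4 |I1
#5 |J2
#6 |J2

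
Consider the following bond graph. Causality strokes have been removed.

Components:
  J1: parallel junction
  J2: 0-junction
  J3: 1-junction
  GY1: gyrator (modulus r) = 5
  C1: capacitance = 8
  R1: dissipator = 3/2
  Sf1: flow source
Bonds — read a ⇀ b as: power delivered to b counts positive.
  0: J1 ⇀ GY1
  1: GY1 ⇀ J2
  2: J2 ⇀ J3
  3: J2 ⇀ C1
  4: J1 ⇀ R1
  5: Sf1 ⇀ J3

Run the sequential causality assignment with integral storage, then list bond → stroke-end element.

#0 stroke→GY1
#1 stroke→GY1
#2 stroke→J3
#3 stroke→J2
#4 stroke→J1
#5 stroke→Sf1

#5 |Sf1  (Sf1: flow source, stroke at near end)
#2 |J3  (J3: bond 5 brought flow, rest push out)
#3 |J2  (prefer integral on C1)
#1 |GY1  (J2 effort already set via bond 3)
#0 |GY1  (GY GY1: same side as bond 1)
#4 |J1  (J1: last free bond brings effort in)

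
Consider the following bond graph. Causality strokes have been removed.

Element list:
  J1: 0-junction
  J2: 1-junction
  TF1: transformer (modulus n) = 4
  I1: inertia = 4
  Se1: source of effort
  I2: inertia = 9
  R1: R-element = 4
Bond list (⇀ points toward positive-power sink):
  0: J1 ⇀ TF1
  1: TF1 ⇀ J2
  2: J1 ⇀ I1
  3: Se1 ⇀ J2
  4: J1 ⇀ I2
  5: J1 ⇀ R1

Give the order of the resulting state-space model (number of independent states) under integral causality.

2  (I1, I2 all integral)

#3 stroke at J2  (Se1: effort source, stroke at far end)
#1 stroke at TF1  (J2 needs exactly one f-in)
#0 stroke at J1  (through TF1, causality passes straight; one stroke at TF1)
#2 stroke at I1  (J1: bond 0 brought effort, rest push out)
#4 stroke at I2  (common-e at J1 fixed by 0)
#5 stroke at R1  (J1: bond 0 brought effort, rest push out)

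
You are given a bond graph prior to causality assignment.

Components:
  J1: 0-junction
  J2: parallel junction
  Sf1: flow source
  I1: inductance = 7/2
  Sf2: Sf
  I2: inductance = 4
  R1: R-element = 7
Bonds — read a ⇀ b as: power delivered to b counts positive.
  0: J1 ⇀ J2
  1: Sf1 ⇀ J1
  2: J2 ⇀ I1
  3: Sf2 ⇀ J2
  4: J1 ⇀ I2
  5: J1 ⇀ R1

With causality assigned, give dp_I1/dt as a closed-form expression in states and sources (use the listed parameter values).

b1 stroke at Sf1  (Sf1 fixes flow; stroke at Sf1)
b3 stroke at Sf2  (source Sf2 imposes f)
b2 stroke at I1  (I1 outputs flow p/I1)
b0 stroke at J2  (closing 0-jn rule on J2)
b4 stroke at I2  (I2: I, integral causality)
b5 stroke at J1  (closing 0-jn rule on J1)

dp_I1/dt = 7*F_Sf1 + 7*F_Sf2 - 2*p_I1 - 7*p_I2/4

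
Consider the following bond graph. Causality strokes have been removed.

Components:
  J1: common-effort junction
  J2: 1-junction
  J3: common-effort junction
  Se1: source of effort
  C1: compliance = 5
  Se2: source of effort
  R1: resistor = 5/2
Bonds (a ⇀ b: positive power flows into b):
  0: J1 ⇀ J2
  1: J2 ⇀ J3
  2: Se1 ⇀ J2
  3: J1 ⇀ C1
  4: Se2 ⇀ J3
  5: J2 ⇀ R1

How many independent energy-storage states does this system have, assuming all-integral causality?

b2 |J2  (source Se1 imposes e)
b4 |J3  (Se2 fixes effort; stroke away)
b1 |J2  (J3 effort already set via bond 4)
b3 |J1  (C1 outputs effort q/C1)
b0 |J2  (0-jn J1 has e-setter on 3)
b5 |R1  (J2: last free bond brings flow in)

1  (C1 all integral)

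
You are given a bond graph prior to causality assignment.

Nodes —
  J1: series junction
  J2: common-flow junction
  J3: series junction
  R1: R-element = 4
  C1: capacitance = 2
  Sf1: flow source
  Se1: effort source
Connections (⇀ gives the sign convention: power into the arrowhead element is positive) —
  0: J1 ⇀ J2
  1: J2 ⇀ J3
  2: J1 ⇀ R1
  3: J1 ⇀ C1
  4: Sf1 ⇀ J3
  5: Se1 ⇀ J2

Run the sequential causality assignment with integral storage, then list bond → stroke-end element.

#4 →Sf1  (Sf1 (Sf) sets flow on bond)
#5 →J2  (Se1: effort source, stroke at far end)
#1 →J3  (J3 flow already set via bond 4)
#0 →J2  (common-f at J2 fixed by 1)
#2 →J1  (common-f at J1 fixed by 0)
#3 →J1  (common-f at J1 fixed by 0)

#0 |J2
#1 |J3
#2 |J1
#3 |J1
#4 |Sf1
#5 |J2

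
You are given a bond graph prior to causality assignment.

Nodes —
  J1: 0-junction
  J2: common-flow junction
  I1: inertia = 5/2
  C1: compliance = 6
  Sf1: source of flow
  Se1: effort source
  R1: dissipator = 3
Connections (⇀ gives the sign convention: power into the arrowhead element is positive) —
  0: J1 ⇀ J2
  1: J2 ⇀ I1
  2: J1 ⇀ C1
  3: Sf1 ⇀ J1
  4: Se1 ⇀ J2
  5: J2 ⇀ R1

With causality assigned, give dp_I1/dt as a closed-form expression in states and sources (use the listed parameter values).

dp_I1/dt = E_Se1 - 6*p_I1/5 + q_C1/6

b3 |Sf1  (Sf1: flow source, stroke at near end)
b4 |J2  (Se1 fixes effort; stroke away)
b1 |I1  (I1 outputs flow p/I1)
b0 |J2  (1-jn J2 has f-setter on 1)
b5 |J2  (J2 flow already set via bond 1)
b2 |J1  (J1: last free bond brings effort in)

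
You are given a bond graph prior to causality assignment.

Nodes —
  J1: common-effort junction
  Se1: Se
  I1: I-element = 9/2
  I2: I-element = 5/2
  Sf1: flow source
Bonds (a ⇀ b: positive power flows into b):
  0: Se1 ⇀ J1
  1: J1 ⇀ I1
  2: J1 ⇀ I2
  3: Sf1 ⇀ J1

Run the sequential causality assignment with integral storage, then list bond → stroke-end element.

b0 stroke→J1  (Se1 fixes effort; stroke away)
b3 stroke→Sf1  (source Sf1 imposes f)
b1 stroke→I1  (J1: bond 0 brought effort, rest push out)
b2 stroke→I2  (J1 effort already set via bond 0)

bond 0 stroke→J1
bond 1 stroke→I1
bond 2 stroke→I2
bond 3 stroke→Sf1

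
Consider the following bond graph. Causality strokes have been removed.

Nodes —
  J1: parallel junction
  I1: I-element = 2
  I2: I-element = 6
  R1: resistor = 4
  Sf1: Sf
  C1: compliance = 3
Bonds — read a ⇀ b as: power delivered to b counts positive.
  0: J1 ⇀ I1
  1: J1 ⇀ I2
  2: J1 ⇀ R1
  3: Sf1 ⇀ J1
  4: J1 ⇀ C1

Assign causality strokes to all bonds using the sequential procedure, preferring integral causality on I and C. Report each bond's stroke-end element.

b3 stroke→Sf1  (Sf1: flow source, stroke at near end)
b0 stroke→I1  (I1: I, integral causality)
b1 stroke→I2  (I2: I, integral causality)
b4 stroke→J1  (C1: C, integral causality)
b2 stroke→R1  (common-e at J1 fixed by 4)

b0 stroke→I1
b1 stroke→I2
b2 stroke→R1
b3 stroke→Sf1
b4 stroke→J1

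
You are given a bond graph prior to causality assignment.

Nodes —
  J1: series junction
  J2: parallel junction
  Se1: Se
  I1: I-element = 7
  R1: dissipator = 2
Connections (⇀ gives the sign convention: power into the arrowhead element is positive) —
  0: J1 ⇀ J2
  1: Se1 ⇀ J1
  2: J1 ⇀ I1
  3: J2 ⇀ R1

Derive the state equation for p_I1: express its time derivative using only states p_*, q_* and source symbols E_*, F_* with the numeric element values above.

dp_I1/dt = E_Se1 - 2*p_I1/7

b1 stroke at J1  (source Se1 imposes e)
b2 stroke at I1  (prefer integral on I1)
b0 stroke at J1  (J1 flow already set via bond 2)
b3 stroke at J2  (only one effort-in slot at J2)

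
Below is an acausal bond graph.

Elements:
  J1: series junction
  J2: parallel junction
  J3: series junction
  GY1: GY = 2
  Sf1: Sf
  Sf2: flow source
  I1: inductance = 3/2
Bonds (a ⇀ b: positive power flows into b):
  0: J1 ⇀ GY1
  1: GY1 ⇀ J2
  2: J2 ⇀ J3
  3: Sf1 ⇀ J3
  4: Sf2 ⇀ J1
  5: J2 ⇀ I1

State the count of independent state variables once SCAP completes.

1  (I1 all integral)

b3 stroke→Sf1  (Sf1: flow source, stroke at near end)
b4 stroke→Sf2  (Sf2 fixes flow; stroke at Sf2)
b0 stroke→J1  (1-jn J1 has f-setter on 4)
b2 stroke→J3  (J3 flow already set via bond 3)
b1 stroke→J2  (through GY1, causality inverts; strokes same side of GY1)
b5 stroke→I1  (common-e at J2 fixed by 1)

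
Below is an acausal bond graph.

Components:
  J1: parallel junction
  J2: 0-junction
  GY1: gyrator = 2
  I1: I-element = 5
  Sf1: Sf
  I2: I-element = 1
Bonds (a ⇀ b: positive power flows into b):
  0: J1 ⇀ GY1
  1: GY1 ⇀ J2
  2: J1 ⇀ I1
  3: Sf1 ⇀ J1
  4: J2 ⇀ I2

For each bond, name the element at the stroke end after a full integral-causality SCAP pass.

b3 stroke at Sf1  (Sf1 fixes flow; stroke at Sf1)
b2 stroke at I1  (prefer integral on I1)
b0 stroke at J1  (J1 needs exactly one e-in)
b1 stroke at J2  (GY1 both-in/both-out from 0)
b4 stroke at I2  (J2 effort already set via bond 1)

#0 →J1
#1 →J2
#2 →I1
#3 →Sf1
#4 →I2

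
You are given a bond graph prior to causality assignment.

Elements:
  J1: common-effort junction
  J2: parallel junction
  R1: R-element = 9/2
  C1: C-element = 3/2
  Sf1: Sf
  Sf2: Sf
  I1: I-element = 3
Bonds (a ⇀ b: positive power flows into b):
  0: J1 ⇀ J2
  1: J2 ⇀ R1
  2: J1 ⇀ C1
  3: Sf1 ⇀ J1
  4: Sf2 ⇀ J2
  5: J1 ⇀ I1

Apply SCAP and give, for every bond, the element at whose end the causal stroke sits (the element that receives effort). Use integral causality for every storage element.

b3 stroke→Sf1  (source Sf1 imposes f)
b4 stroke→Sf2  (Sf2: flow source, stroke at near end)
b2 stroke→J1  (C1: C, integral causality)
b0 stroke→J2  (J1: bond 2 brought effort, rest push out)
b5 stroke→I1  (J1: bond 2 brought effort, rest push out)
b1 stroke→R1  (J2 effort already set via bond 0)

b0 |J2
b1 |R1
b2 |J1
b3 |Sf1
b4 |Sf2
b5 |I1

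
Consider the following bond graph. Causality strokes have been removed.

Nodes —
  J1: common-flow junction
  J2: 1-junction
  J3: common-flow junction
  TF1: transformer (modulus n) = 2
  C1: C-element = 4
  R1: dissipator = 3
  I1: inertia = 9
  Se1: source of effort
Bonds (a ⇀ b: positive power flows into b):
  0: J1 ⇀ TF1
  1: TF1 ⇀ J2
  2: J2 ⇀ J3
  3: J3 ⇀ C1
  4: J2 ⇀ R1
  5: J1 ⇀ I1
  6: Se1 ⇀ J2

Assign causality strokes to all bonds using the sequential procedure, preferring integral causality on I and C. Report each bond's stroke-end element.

#0 →J1
#1 →TF1
#2 →J2
#3 →J3
#4 →J2
#5 →I1
#6 →J2

β6 |J2  (Se1 fixes effort; stroke away)
β3 |J3  (C1 integral (e out))
β2 |J2  (J3 needs exactly one f-in)
β5 |I1  (I1 integral (f out))
β0 |J1  (1-jn J1 has f-setter on 5)
β1 |TF1  (TF1: transformer flips bond 0)
β4 |J2  (J2: bond 1 brought flow, rest push out)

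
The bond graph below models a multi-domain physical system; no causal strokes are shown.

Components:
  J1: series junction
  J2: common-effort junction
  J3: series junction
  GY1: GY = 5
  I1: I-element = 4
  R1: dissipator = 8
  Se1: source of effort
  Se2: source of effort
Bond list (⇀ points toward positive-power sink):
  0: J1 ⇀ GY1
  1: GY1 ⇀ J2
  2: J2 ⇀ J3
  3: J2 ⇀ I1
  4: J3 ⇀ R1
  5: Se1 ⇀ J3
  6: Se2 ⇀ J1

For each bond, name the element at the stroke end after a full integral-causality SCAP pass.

#0 stroke at GY1
#1 stroke at GY1
#2 stroke at J2
#3 stroke at I1
#4 stroke at J3
#5 stroke at J3
#6 stroke at J1

β5 |J3  (Se1 fixes effort; stroke away)
β6 |J1  (Se2 fixes effort; stroke away)
β0 |GY1  (J1: last free bond brings flow in)
β1 |GY1  (GY1 both-in/both-out from 0)
β3 |I1  (I1 integral (f out))
β2 |J2  (J2: last free bond brings effort in)
β4 |J3  (J3 flow already set via bond 2)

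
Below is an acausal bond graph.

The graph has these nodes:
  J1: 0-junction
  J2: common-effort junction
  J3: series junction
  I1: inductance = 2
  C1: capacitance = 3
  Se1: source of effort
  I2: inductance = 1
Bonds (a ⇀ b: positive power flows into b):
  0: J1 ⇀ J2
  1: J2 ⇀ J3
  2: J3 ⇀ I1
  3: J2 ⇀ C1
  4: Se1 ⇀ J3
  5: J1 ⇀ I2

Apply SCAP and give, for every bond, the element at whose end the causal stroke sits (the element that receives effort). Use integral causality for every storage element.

b4 stroke at J3  (Se1 (Se) sets effort on bond)
b2 stroke at I1  (prefer integral on I1)
b1 stroke at J3  (J3 flow already set via bond 2)
b3 stroke at J2  (prefer integral on C1)
b0 stroke at J1  (J2 effort already set via bond 3)
b5 stroke at I2  (J1 effort already set via bond 0)

bond 0 |J1
bond 1 |J3
bond 2 |I1
bond 3 |J2
bond 4 |J3
bond 5 |I2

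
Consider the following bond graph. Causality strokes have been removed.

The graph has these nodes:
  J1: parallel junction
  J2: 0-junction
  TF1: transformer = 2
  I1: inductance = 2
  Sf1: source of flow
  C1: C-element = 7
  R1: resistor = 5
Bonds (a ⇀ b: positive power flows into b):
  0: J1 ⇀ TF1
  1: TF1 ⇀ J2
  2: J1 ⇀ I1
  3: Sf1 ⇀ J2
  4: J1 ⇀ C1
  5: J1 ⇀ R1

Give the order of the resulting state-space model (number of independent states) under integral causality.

2  (C1, I1 all integral)

b3 →Sf1  (Sf1 fixes flow; stroke at Sf1)
b1 →J2  (J2: last free bond brings effort in)
b0 →TF1  (TF1: transformer flips bond 1)
b2 →I1  (I1: I, integral causality)
b4 →J1  (prefer integral on C1)
b5 →R1  (0-jn J1 has e-setter on 4)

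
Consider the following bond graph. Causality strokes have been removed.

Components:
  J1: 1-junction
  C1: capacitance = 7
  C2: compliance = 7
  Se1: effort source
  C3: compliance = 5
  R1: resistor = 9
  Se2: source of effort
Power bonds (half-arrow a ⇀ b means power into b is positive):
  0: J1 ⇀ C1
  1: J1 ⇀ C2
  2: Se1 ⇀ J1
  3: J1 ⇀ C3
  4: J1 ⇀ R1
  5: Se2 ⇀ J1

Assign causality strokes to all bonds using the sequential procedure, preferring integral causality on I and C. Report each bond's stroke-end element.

bond 0 →J1
bond 1 →J1
bond 2 →J1
bond 3 →J1
bond 4 →R1
bond 5 →J1

#2 stroke→J1  (Se1 (Se) sets effort on bond)
#5 stroke→J1  (Se2 (Se) sets effort on bond)
#0 stroke→J1  (C1 outputs effort q/C1)
#1 stroke→J1  (C2 outputs effort q/C2)
#3 stroke→J1  (C3: C, integral causality)
#4 stroke→R1  (J1 needs exactly one f-in)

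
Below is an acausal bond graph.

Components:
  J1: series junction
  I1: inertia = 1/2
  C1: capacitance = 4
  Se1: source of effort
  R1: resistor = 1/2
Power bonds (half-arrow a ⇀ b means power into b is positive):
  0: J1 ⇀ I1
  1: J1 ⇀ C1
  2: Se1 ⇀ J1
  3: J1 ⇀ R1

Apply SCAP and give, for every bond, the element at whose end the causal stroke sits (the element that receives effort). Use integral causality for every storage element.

β0 stroke→I1
β1 stroke→J1
β2 stroke→J1
β3 stroke→J1

β2 stroke→J1  (Se1 fixes effort; stroke away)
β0 stroke→I1  (I1 integral (f out))
β1 stroke→J1  (common-f at J1 fixed by 0)
β3 stroke→J1  (J1: bond 0 brought flow, rest push out)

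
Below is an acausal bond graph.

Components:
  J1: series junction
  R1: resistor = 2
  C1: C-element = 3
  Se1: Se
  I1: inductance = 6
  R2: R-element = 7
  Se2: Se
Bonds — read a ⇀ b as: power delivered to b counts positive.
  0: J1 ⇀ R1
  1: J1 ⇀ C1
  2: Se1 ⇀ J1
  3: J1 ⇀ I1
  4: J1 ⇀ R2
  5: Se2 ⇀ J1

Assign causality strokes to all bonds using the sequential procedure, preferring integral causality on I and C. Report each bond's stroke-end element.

bond 0 stroke→J1
bond 1 stroke→J1
bond 2 stroke→J1
bond 3 stroke→I1
bond 4 stroke→J1
bond 5 stroke→J1

#2 stroke→J1  (source Se1 imposes e)
#5 stroke→J1  (Se2 (Se) sets effort on bond)
#1 stroke→J1  (C1: C, integral causality)
#3 stroke→I1  (I1 integral (f out))
#0 stroke→J1  (1-jn J1 has f-setter on 3)
#4 stroke→J1  (J1 flow already set via bond 3)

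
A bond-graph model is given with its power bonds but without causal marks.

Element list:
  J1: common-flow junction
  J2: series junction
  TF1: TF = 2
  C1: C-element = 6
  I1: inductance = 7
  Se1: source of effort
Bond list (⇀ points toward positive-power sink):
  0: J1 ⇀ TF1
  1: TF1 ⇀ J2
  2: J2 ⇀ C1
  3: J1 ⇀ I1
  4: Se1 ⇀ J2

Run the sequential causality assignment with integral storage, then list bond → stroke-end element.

β4 stroke→J2  (Se1 fixes effort; stroke away)
β2 stroke→J2  (prefer integral on C1)
β1 stroke→TF1  (closing 1-jn rule on J2)
β0 stroke→J1  (TF TF1: opposite of bond 1)
β3 stroke→I1  (J1 needs exactly one f-in)

#0 |J1
#1 |TF1
#2 |J2
#3 |I1
#4 |J2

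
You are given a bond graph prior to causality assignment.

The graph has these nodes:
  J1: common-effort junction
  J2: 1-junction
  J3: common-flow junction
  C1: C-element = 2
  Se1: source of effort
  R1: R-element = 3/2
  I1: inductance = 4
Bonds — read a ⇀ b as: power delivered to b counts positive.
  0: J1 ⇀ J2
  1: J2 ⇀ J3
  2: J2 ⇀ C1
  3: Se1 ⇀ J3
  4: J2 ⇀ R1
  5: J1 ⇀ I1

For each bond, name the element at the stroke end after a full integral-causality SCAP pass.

#0 stroke at J1
#1 stroke at J2
#2 stroke at J2
#3 stroke at J3
#4 stroke at J2
#5 stroke at I1

bond 3 |J3  (Se1: effort source, stroke at far end)
bond 1 |J2  (J3 needs exactly one f-in)
bond 2 |J2  (prefer integral on C1)
bond 5 |I1  (I1: I, integral causality)
bond 0 |J1  (J1 needs exactly one e-in)
bond 4 |J2  (1-jn J2 has f-setter on 0)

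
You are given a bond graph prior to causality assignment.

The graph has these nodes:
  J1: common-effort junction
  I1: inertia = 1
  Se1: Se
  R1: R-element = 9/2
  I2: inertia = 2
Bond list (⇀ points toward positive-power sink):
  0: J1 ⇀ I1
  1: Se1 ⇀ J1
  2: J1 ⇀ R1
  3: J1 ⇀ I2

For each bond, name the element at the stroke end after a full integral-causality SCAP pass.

#1 stroke at J1  (Se1 fixes effort; stroke away)
#0 stroke at I1  (J1: bond 1 brought effort, rest push out)
#2 stroke at R1  (common-e at J1 fixed by 1)
#3 stroke at I2  (0-jn J1 has e-setter on 1)

bond 0 stroke→I1
bond 1 stroke→J1
bond 2 stroke→R1
bond 3 stroke→I2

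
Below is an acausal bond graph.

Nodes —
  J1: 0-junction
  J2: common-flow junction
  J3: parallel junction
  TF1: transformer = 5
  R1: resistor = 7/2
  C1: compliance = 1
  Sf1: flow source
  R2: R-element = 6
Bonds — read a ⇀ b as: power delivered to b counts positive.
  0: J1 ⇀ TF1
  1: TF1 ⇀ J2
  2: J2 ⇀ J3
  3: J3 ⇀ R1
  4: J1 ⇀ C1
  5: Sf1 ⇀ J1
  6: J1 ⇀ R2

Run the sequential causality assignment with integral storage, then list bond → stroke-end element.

b0 |TF1
b1 |J2
b2 |J3
b3 |R1
b4 |J1
b5 |Sf1
b6 |R2

β5 stroke→Sf1  (Sf1 fixes flow; stroke at Sf1)
β4 stroke→J1  (prefer integral on C1)
β0 stroke→TF1  (0-jn J1 has e-setter on 4)
β6 stroke→R2  (J1: bond 4 brought effort, rest push out)
β1 stroke→J2  (TF1: transformer flips bond 0)
β2 stroke→J3  (J2: last free bond brings flow in)
β3 stroke→R1  (0-jn J3 has e-setter on 2)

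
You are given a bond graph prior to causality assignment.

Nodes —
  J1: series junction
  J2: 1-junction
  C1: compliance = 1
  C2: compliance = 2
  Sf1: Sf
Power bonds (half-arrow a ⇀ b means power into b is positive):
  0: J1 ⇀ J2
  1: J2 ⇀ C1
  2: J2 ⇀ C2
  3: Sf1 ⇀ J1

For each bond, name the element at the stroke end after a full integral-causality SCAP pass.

bond 0 stroke at J1
bond 1 stroke at J2
bond 2 stroke at J2
bond 3 stroke at Sf1

β3 |Sf1  (source Sf1 imposes f)
β0 |J1  (common-f at J1 fixed by 3)
β1 |J2  (common-f at J2 fixed by 0)
β2 |J2  (J2 flow already set via bond 0)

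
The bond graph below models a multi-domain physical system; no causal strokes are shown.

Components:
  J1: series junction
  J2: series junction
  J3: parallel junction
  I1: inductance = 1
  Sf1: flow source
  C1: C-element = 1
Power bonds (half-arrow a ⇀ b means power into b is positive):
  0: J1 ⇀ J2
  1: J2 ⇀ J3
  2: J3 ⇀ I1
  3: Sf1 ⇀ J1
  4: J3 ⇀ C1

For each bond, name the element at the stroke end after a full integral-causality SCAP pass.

#0 |J1
#1 |J2
#2 |I1
#3 |Sf1
#4 |J3

β3 →Sf1  (Sf1: flow source, stroke at near end)
β0 →J1  (1-jn J1 has f-setter on 3)
β1 →J2  (J2: bond 0 brought flow, rest push out)
β2 →I1  (I1 outputs flow p/I1)
β4 →J3  (only one effort-in slot at J3)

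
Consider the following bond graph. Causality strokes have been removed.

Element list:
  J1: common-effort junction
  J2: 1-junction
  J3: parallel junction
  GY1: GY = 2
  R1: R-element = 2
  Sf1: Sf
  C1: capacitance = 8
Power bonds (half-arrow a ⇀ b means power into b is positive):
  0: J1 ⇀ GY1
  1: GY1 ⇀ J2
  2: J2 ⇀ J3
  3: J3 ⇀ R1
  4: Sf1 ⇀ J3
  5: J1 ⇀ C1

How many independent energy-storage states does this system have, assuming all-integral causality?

β4 stroke→Sf1  (Sf1 fixes flow; stroke at Sf1)
β5 stroke→J1  (C1 outputs effort q/C1)
β0 stroke→GY1  (0-jn J1 has e-setter on 5)
β1 stroke→GY1  (GY GY1: same side as bond 0)
β2 stroke→J2  (J2: bond 1 brought flow, rest push out)
β3 stroke→J3  (J3 needs exactly one e-in)

1  (C1 all integral)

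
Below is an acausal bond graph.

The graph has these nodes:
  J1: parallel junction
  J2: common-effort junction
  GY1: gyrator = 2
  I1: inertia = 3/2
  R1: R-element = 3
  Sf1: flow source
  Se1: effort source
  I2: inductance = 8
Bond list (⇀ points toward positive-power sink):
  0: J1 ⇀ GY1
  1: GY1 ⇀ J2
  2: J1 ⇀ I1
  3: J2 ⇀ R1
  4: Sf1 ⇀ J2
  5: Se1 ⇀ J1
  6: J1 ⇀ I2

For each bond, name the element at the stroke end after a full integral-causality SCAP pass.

b0 |GY1
b1 |GY1
b2 |I1
b3 |J2
b4 |Sf1
b5 |J1
b6 |I2

b4 stroke→Sf1  (source Sf1 imposes f)
b5 stroke→J1  (source Se1 imposes e)
b0 stroke→GY1  (J1: bond 5 brought effort, rest push out)
b2 stroke→I1  (common-e at J1 fixed by 5)
b6 stroke→I2  (J1 effort already set via bond 5)
b1 stroke→GY1  (through GY1, causality inverts; strokes same side of GY1)
b3 stroke→J2  (only one effort-in slot at J2)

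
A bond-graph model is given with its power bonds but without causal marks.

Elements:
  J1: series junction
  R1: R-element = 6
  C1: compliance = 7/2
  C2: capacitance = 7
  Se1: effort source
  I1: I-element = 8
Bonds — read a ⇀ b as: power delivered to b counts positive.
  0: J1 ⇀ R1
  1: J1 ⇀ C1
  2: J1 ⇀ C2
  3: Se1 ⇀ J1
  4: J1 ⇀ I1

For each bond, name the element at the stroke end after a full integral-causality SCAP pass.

b3 |J1  (Se1 (Se) sets effort on bond)
b1 |J1  (C1 outputs effort q/C1)
b2 |J1  (C2: C, integral causality)
b4 |I1  (I1 integral (f out))
b0 |J1  (J1 flow already set via bond 4)

bond 0 |J1
bond 1 |J1
bond 2 |J1
bond 3 |J1
bond 4 |I1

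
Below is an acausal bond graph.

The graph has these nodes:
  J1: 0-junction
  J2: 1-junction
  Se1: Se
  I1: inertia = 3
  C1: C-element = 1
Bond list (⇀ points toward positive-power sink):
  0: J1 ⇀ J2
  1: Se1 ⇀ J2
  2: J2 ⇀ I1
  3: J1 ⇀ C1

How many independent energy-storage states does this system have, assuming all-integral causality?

b1 →J2  (source Se1 imposes e)
b2 →I1  (prefer integral on I1)
b0 →J2  (common-f at J2 fixed by 2)
b3 →J1  (J1: last free bond brings effort in)

2  (C1, I1 all integral)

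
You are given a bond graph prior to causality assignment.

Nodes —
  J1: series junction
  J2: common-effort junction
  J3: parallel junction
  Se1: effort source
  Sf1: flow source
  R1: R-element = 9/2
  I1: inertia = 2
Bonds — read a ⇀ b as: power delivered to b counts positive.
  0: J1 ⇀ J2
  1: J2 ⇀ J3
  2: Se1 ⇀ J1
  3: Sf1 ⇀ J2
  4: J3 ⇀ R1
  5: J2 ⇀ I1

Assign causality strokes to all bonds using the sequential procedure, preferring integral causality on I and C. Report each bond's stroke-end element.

b2 →J1  (Se1 fixes effort; stroke away)
b3 →Sf1  (source Sf1 imposes f)
b0 →J2  (J1: last free bond brings flow in)
b1 →J3  (common-e at J2 fixed by 0)
b5 →I1  (common-e at J2 fixed by 0)
b4 →R1  (common-e at J3 fixed by 1)

β0 |J2
β1 |J3
β2 |J1
β3 |Sf1
β4 |R1
β5 |I1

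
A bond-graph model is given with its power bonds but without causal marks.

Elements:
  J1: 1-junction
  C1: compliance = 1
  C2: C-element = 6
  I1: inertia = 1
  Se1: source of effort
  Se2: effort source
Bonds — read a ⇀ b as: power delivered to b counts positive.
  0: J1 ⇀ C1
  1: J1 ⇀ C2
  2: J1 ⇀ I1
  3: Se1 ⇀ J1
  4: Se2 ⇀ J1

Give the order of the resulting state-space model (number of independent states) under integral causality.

3  (C1, C2, I1 all integral)

bond 3 |J1  (Se1 fixes effort; stroke away)
bond 4 |J1  (Se2: effort source, stroke at far end)
bond 0 |J1  (C1 outputs effort q/C1)
bond 1 |J1  (C2 integral (e out))
bond 2 |I1  (J1: last free bond brings flow in)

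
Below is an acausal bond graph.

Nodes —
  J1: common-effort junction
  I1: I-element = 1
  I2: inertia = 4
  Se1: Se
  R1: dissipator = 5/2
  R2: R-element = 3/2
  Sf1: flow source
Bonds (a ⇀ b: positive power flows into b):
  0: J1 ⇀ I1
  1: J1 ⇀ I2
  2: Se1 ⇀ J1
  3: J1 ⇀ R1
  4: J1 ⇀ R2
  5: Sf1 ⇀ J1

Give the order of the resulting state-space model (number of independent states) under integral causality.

β2 →J1  (Se1 (Se) sets effort on bond)
β5 →Sf1  (Sf1 fixes flow; stroke at Sf1)
β0 →I1  (0-jn J1 has e-setter on 2)
β1 →I2  (0-jn J1 has e-setter on 2)
β3 →R1  (J1: bond 2 brought effort, rest push out)
β4 →R2  (J1 effort already set via bond 2)

2  (I1, I2 all integral)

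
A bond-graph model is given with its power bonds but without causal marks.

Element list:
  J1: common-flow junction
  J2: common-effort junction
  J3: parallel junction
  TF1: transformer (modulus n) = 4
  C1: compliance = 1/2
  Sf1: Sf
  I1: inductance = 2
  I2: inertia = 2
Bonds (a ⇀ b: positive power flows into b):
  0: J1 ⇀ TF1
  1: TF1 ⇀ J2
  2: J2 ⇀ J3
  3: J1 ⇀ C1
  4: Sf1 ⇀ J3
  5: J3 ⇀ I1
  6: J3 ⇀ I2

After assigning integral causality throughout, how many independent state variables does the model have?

3  (C1, I1, I2 all integral)

β4 →Sf1  (Sf1 fixes flow; stroke at Sf1)
β3 →J1  (C1: C, integral causality)
β0 →TF1  (J1 needs exactly one f-in)
β1 →J2  (TF TF1: opposite of bond 0)
β2 →J3  (common-e at J2 fixed by 1)
β5 →I1  (common-e at J3 fixed by 2)
β6 →I2  (common-e at J3 fixed by 2)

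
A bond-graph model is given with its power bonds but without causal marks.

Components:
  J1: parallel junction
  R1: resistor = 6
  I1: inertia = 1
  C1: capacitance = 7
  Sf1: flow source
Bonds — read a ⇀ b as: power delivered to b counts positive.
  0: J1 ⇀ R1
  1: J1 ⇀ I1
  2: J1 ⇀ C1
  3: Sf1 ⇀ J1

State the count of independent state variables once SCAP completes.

2  (C1, I1 all integral)

β3 |Sf1  (Sf1 (Sf) sets flow on bond)
β1 |I1  (I1 integral (f out))
β2 |J1  (C1: C, integral causality)
β0 |R1  (J1 effort already set via bond 2)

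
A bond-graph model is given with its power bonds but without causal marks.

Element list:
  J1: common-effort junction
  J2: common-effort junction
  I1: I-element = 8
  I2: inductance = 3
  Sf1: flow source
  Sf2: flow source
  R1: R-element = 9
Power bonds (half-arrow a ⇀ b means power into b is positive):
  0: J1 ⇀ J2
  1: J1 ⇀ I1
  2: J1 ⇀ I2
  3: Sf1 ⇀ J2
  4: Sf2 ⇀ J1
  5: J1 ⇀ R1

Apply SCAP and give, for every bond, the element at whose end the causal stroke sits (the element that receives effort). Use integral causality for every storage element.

#0 stroke at J2
#1 stroke at I1
#2 stroke at I2
#3 stroke at Sf1
#4 stroke at Sf2
#5 stroke at J1

#3 stroke→Sf1  (Sf1: flow source, stroke at near end)
#4 stroke→Sf2  (Sf2 (Sf) sets flow on bond)
#0 stroke→J2  (closing 0-jn rule on J2)
#1 stroke→I1  (prefer integral on I1)
#2 stroke→I2  (I2 outputs flow p/I2)
#5 stroke→J1  (closing 0-jn rule on J1)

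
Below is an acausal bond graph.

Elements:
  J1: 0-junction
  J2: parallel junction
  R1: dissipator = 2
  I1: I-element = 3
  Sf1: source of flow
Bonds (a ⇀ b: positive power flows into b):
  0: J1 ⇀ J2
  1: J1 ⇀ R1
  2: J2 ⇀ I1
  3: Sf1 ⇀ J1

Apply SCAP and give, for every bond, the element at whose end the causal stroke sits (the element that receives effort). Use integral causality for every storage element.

b0 stroke→J2
b1 stroke→J1
b2 stroke→I1
b3 stroke→Sf1

#3 stroke at Sf1  (Sf1 (Sf) sets flow on bond)
#2 stroke at I1  (prefer integral on I1)
#0 stroke at J2  (only one effort-in slot at J2)
#1 stroke at J1  (only one effort-in slot at J1)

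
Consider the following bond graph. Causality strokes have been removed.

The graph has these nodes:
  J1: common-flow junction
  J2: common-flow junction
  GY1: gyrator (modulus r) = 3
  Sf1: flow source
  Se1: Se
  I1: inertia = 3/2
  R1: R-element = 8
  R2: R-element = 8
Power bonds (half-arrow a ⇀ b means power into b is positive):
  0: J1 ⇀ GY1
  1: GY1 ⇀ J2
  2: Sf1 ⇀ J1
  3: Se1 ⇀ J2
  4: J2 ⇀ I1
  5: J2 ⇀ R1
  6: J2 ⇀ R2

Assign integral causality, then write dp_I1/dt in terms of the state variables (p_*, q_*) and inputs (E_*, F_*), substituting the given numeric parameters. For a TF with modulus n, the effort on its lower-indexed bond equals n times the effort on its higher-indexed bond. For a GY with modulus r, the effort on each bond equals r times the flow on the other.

bond 2 →Sf1  (source Sf1 imposes f)
bond 3 →J2  (Se1 (Se) sets effort on bond)
bond 0 →J1  (J1: bond 2 brought flow, rest push out)
bond 1 →J2  (through GY1, causality inverts; strokes same side of GY1)
bond 4 →I1  (I1: I, integral causality)
bond 5 →J2  (J2: bond 4 brought flow, rest push out)
bond 6 →J2  (common-f at J2 fixed by 4)

dp_I1/dt = E_Se1 + 3*F_Sf1 - 32*p_I1/3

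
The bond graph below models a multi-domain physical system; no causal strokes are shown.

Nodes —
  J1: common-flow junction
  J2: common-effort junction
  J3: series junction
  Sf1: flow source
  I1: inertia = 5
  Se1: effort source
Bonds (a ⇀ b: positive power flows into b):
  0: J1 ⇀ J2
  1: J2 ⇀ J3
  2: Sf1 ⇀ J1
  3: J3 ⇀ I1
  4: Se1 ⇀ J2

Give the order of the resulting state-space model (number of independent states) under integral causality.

b2 stroke at Sf1  (Sf1 fixes flow; stroke at Sf1)
b4 stroke at J2  (Se1 fixes effort; stroke away)
b0 stroke at J1  (1-jn J1 has f-setter on 2)
b1 stroke at J3  (J2: bond 4 brought effort, rest push out)
b3 stroke at I1  (only one flow-in slot at J3)

1  (I1 all integral)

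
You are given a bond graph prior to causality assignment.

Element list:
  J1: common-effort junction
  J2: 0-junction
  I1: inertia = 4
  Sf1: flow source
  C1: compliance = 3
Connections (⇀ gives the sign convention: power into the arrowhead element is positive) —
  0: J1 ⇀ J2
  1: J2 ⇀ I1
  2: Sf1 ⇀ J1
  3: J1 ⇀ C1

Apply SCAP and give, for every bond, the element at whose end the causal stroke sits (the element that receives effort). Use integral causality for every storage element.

b0 stroke→J2
b1 stroke→I1
b2 stroke→Sf1
b3 stroke→J1

β2 →Sf1  (Sf1 fixes flow; stroke at Sf1)
β1 →I1  (I1: I, integral causality)
β0 →J2  (closing 0-jn rule on J2)
β3 →J1  (J1: last free bond brings effort in)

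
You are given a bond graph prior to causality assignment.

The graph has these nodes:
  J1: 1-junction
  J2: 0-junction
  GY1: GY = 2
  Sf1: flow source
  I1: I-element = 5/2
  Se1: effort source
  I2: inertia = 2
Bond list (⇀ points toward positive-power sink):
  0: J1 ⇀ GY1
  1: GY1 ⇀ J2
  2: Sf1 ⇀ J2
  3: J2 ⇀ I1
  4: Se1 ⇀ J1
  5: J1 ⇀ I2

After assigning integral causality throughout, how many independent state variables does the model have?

#2 |Sf1  (source Sf1 imposes f)
#4 |J1  (Se1 (Se) sets effort on bond)
#3 |I1  (I1 outputs flow p/I1)
#1 |J2  (J2: last free bond brings effort in)
#0 |J1  (GY1: gyrator matches bond 1)
#5 |I2  (only one flow-in slot at J1)

2  (I1, I2 all integral)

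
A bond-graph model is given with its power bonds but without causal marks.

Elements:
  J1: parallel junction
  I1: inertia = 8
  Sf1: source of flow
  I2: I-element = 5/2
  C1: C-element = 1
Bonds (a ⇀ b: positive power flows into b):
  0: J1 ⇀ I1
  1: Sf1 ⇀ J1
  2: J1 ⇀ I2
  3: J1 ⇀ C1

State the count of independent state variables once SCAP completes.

3  (C1, I1, I2 all integral)

#1 stroke at Sf1  (Sf1: flow source, stroke at near end)
#0 stroke at I1  (prefer integral on I1)
#2 stroke at I2  (I2 outputs flow p/I2)
#3 stroke at J1  (closing 0-jn rule on J1)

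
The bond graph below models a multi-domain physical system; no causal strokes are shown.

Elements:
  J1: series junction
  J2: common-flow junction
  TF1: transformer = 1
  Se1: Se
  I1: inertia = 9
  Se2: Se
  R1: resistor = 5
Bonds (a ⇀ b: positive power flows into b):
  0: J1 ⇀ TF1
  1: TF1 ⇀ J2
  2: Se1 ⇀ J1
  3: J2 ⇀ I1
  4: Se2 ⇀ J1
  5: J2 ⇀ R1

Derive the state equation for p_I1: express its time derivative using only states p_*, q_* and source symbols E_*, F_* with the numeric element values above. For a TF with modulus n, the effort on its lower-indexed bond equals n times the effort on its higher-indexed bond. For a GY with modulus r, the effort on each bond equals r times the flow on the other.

bond 2 →J1  (Se1 (Se) sets effort on bond)
bond 4 →J1  (Se2 (Se) sets effort on bond)
bond 0 →TF1  (J1 needs exactly one f-in)
bond 1 →J2  (TF1 one-in-one-out from 0)
bond 3 →I1  (prefer integral on I1)
bond 5 →J2  (J2: bond 3 brought flow, rest push out)

dp_I1/dt = E_Se1 + E_Se2 - 5*p_I1/9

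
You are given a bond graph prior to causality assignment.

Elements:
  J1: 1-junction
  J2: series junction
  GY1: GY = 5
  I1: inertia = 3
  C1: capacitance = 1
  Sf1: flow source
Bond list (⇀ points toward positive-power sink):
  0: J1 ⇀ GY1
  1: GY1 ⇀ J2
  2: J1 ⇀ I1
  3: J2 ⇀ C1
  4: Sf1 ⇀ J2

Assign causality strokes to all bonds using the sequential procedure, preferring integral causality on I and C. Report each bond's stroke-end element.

b4 stroke→Sf1  (source Sf1 imposes f)
b1 stroke→J2  (J2 flow already set via bond 4)
b3 stroke→J2  (J2 flow already set via bond 4)
b0 stroke→J1  (GY GY1: same side as bond 1)
b2 stroke→I1  (J1: last free bond brings flow in)

bond 0 |J1
bond 1 |J2
bond 2 |I1
bond 3 |J2
bond 4 |Sf1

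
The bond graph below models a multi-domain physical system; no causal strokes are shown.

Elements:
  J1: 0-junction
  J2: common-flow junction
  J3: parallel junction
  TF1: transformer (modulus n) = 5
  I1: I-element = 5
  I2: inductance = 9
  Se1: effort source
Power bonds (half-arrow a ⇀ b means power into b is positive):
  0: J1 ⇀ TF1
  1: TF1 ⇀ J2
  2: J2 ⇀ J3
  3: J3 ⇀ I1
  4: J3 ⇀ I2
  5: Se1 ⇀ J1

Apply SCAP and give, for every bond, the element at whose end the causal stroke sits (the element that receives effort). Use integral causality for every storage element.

#5 |J1  (Se1: effort source, stroke at far end)
#0 |TF1  (common-e at J1 fixed by 5)
#1 |J2  (TF1 one-in-one-out from 0)
#2 |J3  (J2 needs exactly one f-in)
#3 |I1  (J3: bond 2 brought effort, rest push out)
#4 |I2  (J3: bond 2 brought effort, rest push out)

#0 stroke→TF1
#1 stroke→J2
#2 stroke→J3
#3 stroke→I1
#4 stroke→I2
#5 stroke→J1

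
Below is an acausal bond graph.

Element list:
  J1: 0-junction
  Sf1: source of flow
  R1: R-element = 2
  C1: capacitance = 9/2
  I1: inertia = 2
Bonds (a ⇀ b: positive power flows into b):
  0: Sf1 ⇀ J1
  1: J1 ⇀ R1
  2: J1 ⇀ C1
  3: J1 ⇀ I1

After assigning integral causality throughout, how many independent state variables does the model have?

#0 stroke→Sf1  (source Sf1 imposes f)
#2 stroke→J1  (C1: C, integral causality)
#1 stroke→R1  (common-e at J1 fixed by 2)
#3 stroke→I1  (J1 effort already set via bond 2)

2  (C1, I1 all integral)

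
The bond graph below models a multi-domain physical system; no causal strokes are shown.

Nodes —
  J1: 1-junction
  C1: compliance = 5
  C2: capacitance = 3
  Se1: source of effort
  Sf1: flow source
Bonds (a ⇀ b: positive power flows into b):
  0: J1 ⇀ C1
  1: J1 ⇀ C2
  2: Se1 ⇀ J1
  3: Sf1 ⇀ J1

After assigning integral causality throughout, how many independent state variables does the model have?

#2 |J1  (Se1 fixes effort; stroke away)
#3 |Sf1  (Sf1: flow source, stroke at near end)
#0 |J1  (1-jn J1 has f-setter on 3)
#1 |J1  (common-f at J1 fixed by 3)

2  (C1, C2 all integral)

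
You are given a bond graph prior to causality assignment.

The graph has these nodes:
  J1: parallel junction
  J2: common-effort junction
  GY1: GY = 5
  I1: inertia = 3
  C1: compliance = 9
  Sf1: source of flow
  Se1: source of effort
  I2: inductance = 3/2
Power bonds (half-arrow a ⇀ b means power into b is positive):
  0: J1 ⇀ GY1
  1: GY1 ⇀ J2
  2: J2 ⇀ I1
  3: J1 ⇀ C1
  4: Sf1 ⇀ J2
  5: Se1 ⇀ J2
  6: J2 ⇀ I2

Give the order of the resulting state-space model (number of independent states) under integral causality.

3  (C1, I1, I2 all integral)

bond 4 |Sf1  (Sf1 (Sf) sets flow on bond)
bond 5 |J2  (Se1 fixes effort; stroke away)
bond 1 |GY1  (0-jn J2 has e-setter on 5)
bond 2 |I1  (J2: bond 5 brought effort, rest push out)
bond 6 |I2  (J2: bond 5 brought effort, rest push out)
bond 0 |GY1  (GY GY1: same side as bond 1)
bond 3 |J1  (only one effort-in slot at J1)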